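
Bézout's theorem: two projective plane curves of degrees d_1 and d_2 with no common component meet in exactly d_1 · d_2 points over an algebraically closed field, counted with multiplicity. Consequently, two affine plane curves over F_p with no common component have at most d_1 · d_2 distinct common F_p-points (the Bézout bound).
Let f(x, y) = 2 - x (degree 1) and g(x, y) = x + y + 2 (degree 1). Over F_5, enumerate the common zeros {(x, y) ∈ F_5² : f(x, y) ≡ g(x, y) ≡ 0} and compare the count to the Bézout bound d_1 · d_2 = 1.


Common zeros: {(2, 1)}; count = 1; Bézout bound = 1.

deg(f) = 1, deg(g) = 1, so Bézout bound = 1.
Scan x ∈ F_5. For each x, list the y ∈ F_5 with f(x, y) ≡ 0 and those with g(x, y) ≡ 0 (mod 5); the common zeros in that column are the intersection.
  x = 0: f ≡ 0 at y ∈ ∅; g ≡ 0 at y ∈ {3}; common: ∅.
  x = 1: f ≡ 0 at y ∈ ∅; g ≡ 0 at y ∈ {2}; common: ∅.
  x = 2: f ≡ 0 at y ∈ {0, 1, 2, 3, 4}; g ≡ 0 at y ∈ {1}; common: {1}.
  x = 3: f ≡ 0 at y ∈ ∅; g ≡ 0 at y ∈ {0}; common: ∅.
  x = 4: f ≡ 0 at y ∈ ∅; g ≡ 0 at y ∈ {4}; common: ∅.
Collecting: common zeros = {(2, 1)}, so the count is 1.
Comparison with the Bézout bound: 1 ≤ 1 = deg(f)·deg(g), as expected for curves with no common component (the bound is attained).


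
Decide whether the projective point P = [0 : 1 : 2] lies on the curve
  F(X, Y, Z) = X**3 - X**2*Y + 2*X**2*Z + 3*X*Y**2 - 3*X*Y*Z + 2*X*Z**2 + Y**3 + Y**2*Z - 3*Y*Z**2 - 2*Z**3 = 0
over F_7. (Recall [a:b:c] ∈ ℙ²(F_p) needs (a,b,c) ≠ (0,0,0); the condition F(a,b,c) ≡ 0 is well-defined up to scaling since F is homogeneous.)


F(0,1,2) ≡ 3 (mod 7); P is NOT on the curve.

Evaluate F(0, 1, 2) term-by-term (mod 7).
  X**3 ↦ 1·0·1·1 = 0
  -X**2*Y ↦ -1·0·1·1 = 0
  2*X**2*Z ↦ 2·0·1·2 = 0
  3*X*Y**2 ↦ 3·0·1·1 = 0
  -3*X*Y*Z ↦ -3·0·1·2 = 0
  2*X*Z**2 ↦ 2·0·1·4 = 0
  Y**3 ↦ 1·1·1·1 = 1
  Y**2*Z ↦ 1·1·1·2 = 2
  -3*Y*Z**2 ↦ -3·1·1·4 = -12
  -2*Z**3 ↦ -2·1·1·8 = -16
Sum: F(0, 1, 2) = (0) + (0) + (0) + (0) + (0) + (0) + (1) + (2) + (-12) + (-16) = -25.
Reducing mod 7: -25 ≡ 3 (mod 7).
Since F(a, b, c) ≡ 3 ≠ 0 (mod 7), P does NOT lie on the curve.


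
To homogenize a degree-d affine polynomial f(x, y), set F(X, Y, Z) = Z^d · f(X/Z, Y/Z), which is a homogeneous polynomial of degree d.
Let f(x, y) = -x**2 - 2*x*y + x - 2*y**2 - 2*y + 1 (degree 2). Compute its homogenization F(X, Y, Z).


F(X, Y, Z) = -X**2 - 2*X*Y + X*Z - 2*Y**2 - 2*Y*Z + Z**2

deg(f) = 2.
Substitute x = X/Z, y = Y/Z into f, then multiply by Z^2.
  monomial -1·x^2·y^0 ↦ -1·X^2·Y^0·Z^0.
  monomial -2·x^1·y^1 ↦ -2·X^1·Y^1·Z^0.
  monomial 1·x^1·y^0 ↦ 1·X^1·Y^0·Z^1.
  monomial -2·x^0·y^2 ↦ -2·X^0·Y^2·Z^0.
  monomial -2·x^0·y^1 ↦ -2·X^0·Y^1·Z^1.
  monomial 1·x^0·y^0 ↦ 1·X^0·Y^0·Z^2.
Collecting: F(X, Y, Z) = -X**2 - 2*X*Y + X*Z - 2*Y**2 - 2*Y*Z + Z**2.


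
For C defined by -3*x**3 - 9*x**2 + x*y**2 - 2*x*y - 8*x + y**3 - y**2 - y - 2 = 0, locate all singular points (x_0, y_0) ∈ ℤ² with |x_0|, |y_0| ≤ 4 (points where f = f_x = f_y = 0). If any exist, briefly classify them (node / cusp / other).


Singular points: {(-1, 1)}; classification: cusp.

Compute partial derivatives:
  f_x = -9*x**2 - 18*x + y**2 - 2*y - 8.
  f_y = 2*x*y - 2*x + 3*y**2 - 2*y - 1.
Scan x_0 ∈ {−4, ..., 4}. For each x_0, f_y(x_0, y) is a polynomial in y; find its integer roots y ∈ {−4, ..., 4}, then test f_x and f at those candidates.
  x = -4: f_y(-4, y) = 3*y**2 - 10*y + 7; vanishes at y ∈ {1}. (-4, 1): f_x = -81 ≠ 0.
  x = -3: f_y(-3, y) = 3*y**2 - 8*y + 5; vanishes at y ∈ {1}. (-3, 1): f_x = -36 ≠ 0.
  x = -2: f_y(-2, y) = 3*y**2 - 6*y + 3; vanishes at y ∈ {1}. (-2, 1): f_x = -9 ≠ 0.
  x = -1: f_y(-1, y) = 3*y**2 - 4*y + 1; vanishes at y ∈ {1}. (-1, 1): f_x = 0, f = 0 — SINGULAR.
  x = 0: f_y(0, y) = 3*y**2 - 2*y - 1; vanishes at y ∈ {1}. (0, 1): f_x = -9 ≠ 0.
  x = 1: f_y(1, y) = 3*y**2 - 3; vanishes at y ∈ {-1, 1}. (1, -1): f_x = -32 ≠ 0; (1, 1): f_x = -36 ≠ 0.
  x = 2: f_y(2, y) = 3*y**2 + 2*y - 5; vanishes at y ∈ {1}. (2, 1): f_x = -81 ≠ 0.
  x = 3: f_y(3, y) = 3*y**2 + 4*y - 7; vanishes at y ∈ {1}. (3, 1): f_x = -144 ≠ 0.
  x = 4: f_y(4, y) = 3*y**2 + 6*y - 9; vanishes at y ∈ {-3, 1}. (4, -3): f_x = -209 ≠ 0; (4, 1): f_x = -225 ≠ 0.
Only singular point on the grid: (-1, 1).
Classify: substitute x = -1 + u, y = 1 + v and expand: f = -3*u**3 + u*v**2 + v**3 + v**2.
No constant or linear terms (consistent with a singular point). Quadratic part: v**2. Cubic part: -3*u**3 + u*v**2 + v**3.
The quadratic part v**2 is a perfect square, so there is a single (double) tangent line v = 0, i.e. y = 1. Restricting the cubic part to that line (v = 0) leaves -3*u**3 ≠ 0, so f is not divisible by v and the branch is v² ≈ 3*u**3 to lowest order — this is a cusp.
Classification: cusp.


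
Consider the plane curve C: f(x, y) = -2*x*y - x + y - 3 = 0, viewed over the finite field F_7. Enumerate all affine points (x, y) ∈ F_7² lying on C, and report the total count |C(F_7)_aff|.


Affine F_7-points: {(0, 3), (1, 3), (2, 3), (3, 3), (4, 0), (4, 1), (4, 2), (4, 3), (4, 4), (4, 5), (4, 6), (5, 3), (6, 3)}; count = 13.

For each of the 49 pairs (x, y) ∈ F_7², evaluate f(x, y) mod 7. Record the zeros.
  x = 0: [0↦4, 1↦5, 2↦6, 3↦0, 4↦1, 5↦2, 6↦3]  zeros at y ∈ {3}
  x = 1: [0↦3, 1↦2, 2↦1, 3↦0, 4↦6, 5↦5, 6↦4]  zeros at y ∈ {3}
  x = 2: [0↦2, 1↦6, 2↦3, 3↦0, 4↦4, 5↦1, 6↦5]  zeros at y ∈ {3}
  x = 3: [0↦1, 1↦3, 2↦5, 3↦0, 4↦2, 5↦4, 6↦6]  zeros at y ∈ {3}
  x = 4: [0↦0, 1↦0, 2↦0, 3↦0, 4↦0, 5↦0, 6↦0]  zeros at y ∈ {0, 1, 2, 3, 4, 5, 6}
  x = 5: [0↦6, 1↦4, 2↦2, 3↦0, 4↦5, 5↦3, 6↦1]  zeros at y ∈ {3}
  x = 6: [0↦5, 1↦1, 2↦4, 3↦0, 4↦3, 5↦6, 6↦2]  zeros at y ∈ {3}
Collecting zeros: affine points = {(0, 3), (1, 3), (2, 3), (3, 3), (4, 0), (4, 1), (4, 2), (4, 3), (4, 4), (4, 5), (4, 6), (5, 3), (6, 3)}.
Total count |C(F_7)_aff| = 13.


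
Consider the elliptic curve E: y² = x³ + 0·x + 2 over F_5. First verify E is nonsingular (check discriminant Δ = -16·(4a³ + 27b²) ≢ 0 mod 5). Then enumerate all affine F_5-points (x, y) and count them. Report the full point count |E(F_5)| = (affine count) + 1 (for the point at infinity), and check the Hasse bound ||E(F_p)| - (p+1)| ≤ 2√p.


Affine points = {(2, 0), (3, 2), (3, 3), (4, 1), (4, 4)}; affine count = 5; |E(F_5)| = 6.

Discriminant check: Δ ∝ 4a³ + 27b² = 4·0³ + 27·2² = 4·0 + 27·4 ≡ 3 (mod 5). Nonzero ⇒ E is nonsingular.
For each x ∈ F_5, compute rhs = x³ + 0·x + 2 mod 5, then count y ∈ F_5 with y² ≡ rhs.
  x = 0: rhs = 2, matching y values: none (0 points).
  x = 1: rhs = 3, matching y values: none (0 points).
  x = 2: rhs = 0, matching y values: 0 (1 points).
  x = 3: rhs = 4, matching y values: 2, 3 (2 points).
  x = 4: rhs = 1, matching y values: 1, 4 (2 points).
Total affine count: 5.
Full point count |E(F_5)| = 5 + 1 = 6.
Hasse bound: |6 − (5+1)| = |0| = 0 ≤ 2√5 ≈ 4.4721 ✓.


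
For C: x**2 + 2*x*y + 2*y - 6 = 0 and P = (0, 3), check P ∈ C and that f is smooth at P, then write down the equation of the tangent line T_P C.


Tangent line at P: 6*x + 2*y - 6 = 0.

Step 1: f(0, 3) = 0, so P lies on C.
Step 2: partial derivatives
  f_x(x, y) = 2*x + 2*y, f_y(x, y) = 2*x + 2.
  f_x(P) = 6, f_y(P) = 2 (gradient nonzero, so P is smooth).
Step 3: tangent line at P: 6·(x − 0) + 2·(y − 3) = 0.
Expanding: 6*x + 2*y - 6 = 0.


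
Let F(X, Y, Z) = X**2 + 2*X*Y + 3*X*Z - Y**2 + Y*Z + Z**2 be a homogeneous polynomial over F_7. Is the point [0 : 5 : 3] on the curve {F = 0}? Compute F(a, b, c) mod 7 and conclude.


F(0,5,3) ≡ 6 (mod 7); P is NOT on the curve.

Evaluate F(0, 5, 3) term-by-term (mod 7).
  X**2 ↦ 1·0·1·1 = 0
  2*X*Y ↦ 2·0·5·1 = 0
  3*X*Z ↦ 3·0·1·3 = 0
  -Y**2 ↦ -1·1·25·1 = -25
  Y*Z ↦ 1·1·5·3 = 15
  Z**2 ↦ 1·1·1·9 = 9
Sum: F(0, 5, 3) = (0) + (0) + (0) + (-25) + (15) + (9) = -1.
Reducing mod 7: -1 ≡ 6 (mod 7).
Since F(a, b, c) ≡ 6 ≠ 0 (mod 7), P does NOT lie on the curve.


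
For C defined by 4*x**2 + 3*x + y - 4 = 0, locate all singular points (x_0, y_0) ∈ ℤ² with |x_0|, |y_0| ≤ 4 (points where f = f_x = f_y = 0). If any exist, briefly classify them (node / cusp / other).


No singular points in the scanned grid; C is smooth there.

Compute partial derivatives:
  f_x = 8*x + 3.
  f_y = 1.
f_y = 1 is a nonzero constant, so f_y never vanishes: no point (x, y) can satisfy f = f_x = f_y = 0. In particular no (x, y) ∈ {−4, ..., 4}² is singular; the curve is smooth.


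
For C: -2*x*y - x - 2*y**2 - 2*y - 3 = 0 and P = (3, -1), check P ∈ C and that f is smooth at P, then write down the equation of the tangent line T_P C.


Tangent line at P: x - 4*y - 7 = 0.

Step 1: f(3, -1) = 0, so P lies on C.
Step 2: partial derivatives
  f_x(x, y) = -2*y - 1, f_y(x, y) = -2*x - 4*y - 2.
  f_x(P) = 1, f_y(P) = -4 (gradient nonzero, so P is smooth).
Step 3: tangent line at P: 1·(x − 3) + -4·(y − -1) = 0.
Expanding: x - 4*y - 7 = 0.


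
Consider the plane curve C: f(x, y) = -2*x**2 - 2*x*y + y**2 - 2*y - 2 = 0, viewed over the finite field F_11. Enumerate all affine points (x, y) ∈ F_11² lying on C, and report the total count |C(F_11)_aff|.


Affine F_11-points: {(0, 6), (0, 7), (3, 9), (3, 10), (4, 3), (4, 7), (5, 6), (9, 10), (10, 2), (10, 9)}; count = 10.

For each of the 121 pairs (x, y) ∈ F_11², evaluate f(x, y) mod 11. Record the zeros.
  x = 0: [0↦9, 1↦8, 2↦9, 3↦1, 4↦6, 5↦2, 6↦0, 7↦0, 8↦2, 9↦6, 10↦1]  zeros at y ∈ {6, 7}
  x = 1: [0↦7, 1↦4, 2↦3, 3↦4, 4↦7, 5↦1, 6↦8, 7↦6, 8↦6, 9↦8, 10↦1]  zeros at y ∈ ∅
  x = 2: [0↦1, 1↦7, 2↦4, 3↦3, 4↦4, 5↦7, 6↦1, 7↦8, 8↦6, 9↦6, 10↦8]  zeros at y ∈ ∅
  x = 3: [0↦2, 1↦6, 2↦1, 3↦9, 4↦8, 5↦9, 6↦1, 7↦6, 8↦2, 9↦0, 10↦0]  zeros at y ∈ {9, 10}
  x = 4: [0↦10, 1↦1, 2↦5, 3↦0, 4↦8, 5↦7, 6↦8, 7↦0, 8↦5, 9↦1, 10↦10]  zeros at y ∈ {3, 7}
  x = 5: [0↦3, 1↦3, 2↦5, 3↦9, 4↦4, 5↦1, 6↦0, 7↦1, 8↦4, 9↦9, 10↦5]  zeros at y ∈ {6}
  x = 6: [0↦3, 1↦1, 2↦1, 3↦3, 4↦7, 5↦2, 6↦10, 7↦9, 8↦10, 9↦2, 10↦7]  zeros at y ∈ ∅
  x = 7: [0↦10, 1↦6, 2↦4, 3↦4, 4↦6, 5↦10, 6↦5, 7↦2, 8↦1, 9↦2, 10↦5]  zeros at y ∈ ∅
  x = 8: [0↦2, 1↦7, 2↦3, 3↦1, 4↦1, 5↦3, 6↦7, 7↦2, 8↦10, 9↦9, 10↦10]  zeros at y ∈ ∅
  x = 9: [0↦1, 1↦4, 2↦9, 3↦5, 4↦3, 5↦3, 6↦5, 7↦9, 8↦4, 9↦1, 10↦0]  zeros at y ∈ {10}
  x = 10: [0↦7, 1↦8, 2↦0, 3↦5, 4↦1, 5↦10, 6↦10, 7↦1, 8↦5, 9↦0, 10↦8]  zeros at y ∈ {2, 9}
Collecting zeros: affine points = {(0, 6), (0, 7), (3, 9), (3, 10), (4, 3), (4, 7), (5, 6), (9, 10), (10, 2), (10, 9)}.
Total count |C(F_11)_aff| = 10.


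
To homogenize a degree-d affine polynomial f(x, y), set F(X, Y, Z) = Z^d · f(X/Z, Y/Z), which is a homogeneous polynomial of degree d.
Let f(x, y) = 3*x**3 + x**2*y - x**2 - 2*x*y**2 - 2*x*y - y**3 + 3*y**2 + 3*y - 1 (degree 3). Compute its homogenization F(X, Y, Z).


F(X, Y, Z) = 3*X**3 + X**2*Y - X**2*Z - 2*X*Y**2 - 2*X*Y*Z - Y**3 + 3*Y**2*Z + 3*Y*Z**2 - Z**3

deg(f) = 3.
Substitute x = X/Z, y = Y/Z into f, then multiply by Z^3.
  monomial 3·x^3·y^0 ↦ 3·X^3·Y^0·Z^0.
  monomial 1·x^2·y^1 ↦ 1·X^2·Y^1·Z^0.
  monomial -1·x^2·y^0 ↦ -1·X^2·Y^0·Z^1.
  monomial -2·x^1·y^2 ↦ -2·X^1·Y^2·Z^0.
  monomial -2·x^1·y^1 ↦ -2·X^1·Y^1·Z^1.
  monomial -1·x^0·y^3 ↦ -1·X^0·Y^3·Z^0.
  monomial 3·x^0·y^2 ↦ 3·X^0·Y^2·Z^1.
  monomial 3·x^0·y^1 ↦ 3·X^0·Y^1·Z^2.
  monomial -1·x^0·y^0 ↦ -1·X^0·Y^0·Z^3.
Collecting: F(X, Y, Z) = 3*X**3 + X**2*Y - X**2*Z - 2*X*Y**2 - 2*X*Y*Z - Y**3 + 3*Y**2*Z + 3*Y*Z**2 - Z**3.


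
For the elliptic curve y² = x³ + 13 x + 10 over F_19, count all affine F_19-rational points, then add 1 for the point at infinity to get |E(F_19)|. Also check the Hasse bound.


Affine points = {(1, 9), (1, 10), (2, 5), (2, 14), (3, 0), (6, 0), (7, 8), (7, 11), (9, 1), (9, 18), (10, 0), (13, 1), (13, 18), (16, 1), (16, 18)}; affine count = 15; |E(F_19)| = 16.

Discriminant check: Δ ∝ 4a³ + 27b² = 4·13³ + 27·10² = 4·2197 + 27·100 ≡ 12 (mod 19). Nonzero ⇒ E is nonsingular.
For each x ∈ F_19, compute rhs = x³ + 13·x + 10 mod 19, then count y ∈ F_19 with y² ≡ rhs.
  x = 0: rhs = 10, matching y values: none (0 points).
  x = 1: rhs = 5, matching y values: 9, 10 (2 points).
  x = 2: rhs = 6, matching y values: 5, 14 (2 points).
  x = 3: rhs = 0, matching y values: 0 (1 points).
  x = 4: rhs = 12, matching y values: none (0 points).
  x = 5: rhs = 10, matching y values: none (0 points).
  x = 6: rhs = 0, matching y values: 0 (1 points).
  x = 7: rhs = 7, matching y values: 8, 11 (2 points).
  x = 8: rhs = 18, matching y values: none (0 points).
  x = 9: rhs = 1, matching y values: 1, 18 (2 points).
  x = 10: rhs = 0, matching y values: 0 (1 points).
  x = 11: rhs = 2, matching y values: none (0 points).
  x = 12: rhs = 13, matching y values: none (0 points).
  x = 13: rhs = 1, matching y values: 1, 18 (2 points).
  x = 14: rhs = 10, matching y values: none (0 points).
  x = 15: rhs = 8, matching y values: none (0 points).
  x = 16: rhs = 1, matching y values: 1, 18 (2 points).
  x = 17: rhs = 14, matching y values: none (0 points).
  x = 18: rhs = 15, matching y values: none (0 points).
Total affine count: 15.
Full point count |E(F_19)| = 15 + 1 = 16.
Hasse bound: |16 − (19+1)| = |-4| = 4 ≤ 2√19 ≈ 8.7178 ✓.


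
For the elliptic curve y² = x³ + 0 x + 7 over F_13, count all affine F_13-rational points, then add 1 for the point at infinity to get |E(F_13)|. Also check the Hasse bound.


Affine points = {(7, 5), (7, 8), (8, 5), (8, 8), (11, 5), (11, 8)}; affine count = 6; |E(F_13)| = 7.

Discriminant check: Δ ∝ 4a³ + 27b² = 4·0³ + 27·7² = 4·0 + 27·49 ≡ 10 (mod 13). Nonzero ⇒ E is nonsingular.
For each x ∈ F_13, compute rhs = x³ + 0·x + 7 mod 13, then count y ∈ F_13 with y² ≡ rhs.
  x = 0: rhs = 7, matching y values: none (0 points).
  x = 1: rhs = 8, matching y values: none (0 points).
  x = 2: rhs = 2, matching y values: none (0 points).
  x = 3: rhs = 8, matching y values: none (0 points).
  x = 4: rhs = 6, matching y values: none (0 points).
  x = 5: rhs = 2, matching y values: none (0 points).
  x = 6: rhs = 2, matching y values: none (0 points).
  x = 7: rhs = 12, matching y values: 5, 8 (2 points).
  x = 8: rhs = 12, matching y values: 5, 8 (2 points).
  x = 9: rhs = 8, matching y values: none (0 points).
  x = 10: rhs = 6, matching y values: none (0 points).
  x = 11: rhs = 12, matching y values: 5, 8 (2 points).
  x = 12: rhs = 6, matching y values: none (0 points).
Total affine count: 6.
Full point count |E(F_13)| = 6 + 1 = 7.
Hasse bound: |7 − (13+1)| = |-7| = 7 ≤ 2√13 ≈ 7.2111 ✓.


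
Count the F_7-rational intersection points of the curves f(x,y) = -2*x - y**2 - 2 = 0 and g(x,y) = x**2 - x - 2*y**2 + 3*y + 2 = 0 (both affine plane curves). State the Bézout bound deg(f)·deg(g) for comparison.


Common zeros: {(4, 5)}; count = 1; Bézout bound = 4.

deg(f) = 2, deg(g) = 2, so Bézout bound = 4.
Scan x ∈ F_7. For each x, list the y ∈ F_7 with f(x, y) ≡ 0 and those with g(x, y) ≡ 0 (mod 7); the common zeros in that column are the intersection.
  x = 0: f ≡ 0 at y ∈ ∅; g ≡ 0 at y ∈ {2, 3}; common: ∅.
  x = 1: f ≡ 0 at y ∈ ∅; g ≡ 0 at y ∈ {2, 3}; common: ∅.
  x = 2: f ≡ 0 at y ∈ {1, 6}; g ≡ 0 at y ∈ ∅; common: ∅.
  x = 3: f ≡ 0 at y ∈ ∅; g ≡ 0 at y ∈ ∅; common: ∅.
  x = 4: f ≡ 0 at y ∈ {2, 5}; g ≡ 0 at y ∈ {0, 5}; common: {5}.
  x = 5: f ≡ 0 at y ∈ {3, 4}; g ≡ 0 at y ∈ ∅; common: ∅.
  x = 6: f ≡ 0 at y ∈ {0}; g ≡ 0 at y ∈ ∅; common: ∅.
Collecting: common zeros = {(4, 5)}, so the count is 1.
Comparison with the Bézout bound: 1 ≤ 4 = deg(f)·deg(g), as expected for curves with no common component (the affine F_7-count falls short of the bound because intersections may lie at infinity, over extension fields, or carry multiplicity).


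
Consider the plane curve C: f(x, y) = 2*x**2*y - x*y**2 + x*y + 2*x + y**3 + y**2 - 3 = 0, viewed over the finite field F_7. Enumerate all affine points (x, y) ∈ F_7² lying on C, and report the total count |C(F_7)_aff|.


Affine F_7-points: {(0, 4), (0, 5), (1, 3), (2, 3), (3, 4), (3, 6), (4, 6), (5, 0), (6, 5)}; count = 9.

For each of the 49 pairs (x, y) ∈ F_7², evaluate f(x, y) mod 7. Record the zeros.
  x = 0: [0↦4, 1↦6, 2↦2, 3↦5, 4↦0, 5↦0, 6↦4]  zeros at y ∈ {4, 5}
  x = 1: [0↦6, 1↦3, 2↦6, 3↦0, 4↦5, 5↦6, 6↦2]  zeros at y ∈ {3}
  x = 2: [0↦1, 1↦4, 2↦4, 3↦0, 4↦5, 5↦4, 6↦3]  zeros at y ∈ {3}
  x = 3: [0↦3, 1↦2, 2↦3, 3↦5, 4↦0, 5↦1, 6↦0]  zeros at y ∈ {4, 6}
  x = 4: [0↦5, 1↦4, 2↦3, 3↦1, 4↦4, 5↦4, 6↦0]  zeros at y ∈ {6}
  x = 5: [0↦0, 1↦3, 2↦4, 3↦2, 4↦3, 5↦6, 6↦3]  zeros at y ∈ {0}
  x = 6: [0↦2, 1↦6, 2↦6, 3↦1, 4↦4, 5↦0, 6↦2]  zeros at y ∈ {5}
Collecting zeros: affine points = {(0, 4), (0, 5), (1, 3), (2, 3), (3, 4), (3, 6), (4, 6), (5, 0), (6, 5)}.
Total count |C(F_7)_aff| = 9.


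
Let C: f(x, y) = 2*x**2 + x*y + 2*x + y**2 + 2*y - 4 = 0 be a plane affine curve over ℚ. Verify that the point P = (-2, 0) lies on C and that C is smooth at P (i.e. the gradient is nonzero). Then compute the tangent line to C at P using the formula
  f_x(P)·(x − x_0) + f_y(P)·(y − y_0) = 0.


Tangent line at P: -6*x - 12 = 0.

Step 1: f(-2, 0) = 0, so P lies on C.
Step 2: partial derivatives
  f_x(x, y) = 4*x + y + 2, f_y(x, y) = x + 2*y + 2.
  f_x(P) = -6, f_y(P) = 0 (gradient nonzero, so P is smooth).
Step 3: tangent line at P: -6·(x − -2) + 0·(y − 0) = 0.
Expanding: -6*x - 12 = 0.


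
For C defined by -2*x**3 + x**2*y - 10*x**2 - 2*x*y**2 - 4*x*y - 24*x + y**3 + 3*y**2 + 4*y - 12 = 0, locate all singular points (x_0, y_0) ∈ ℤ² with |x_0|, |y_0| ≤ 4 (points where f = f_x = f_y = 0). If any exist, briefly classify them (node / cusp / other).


Singular points: {(-2, -2)}; classification: cusp.

Compute partial derivatives:
  f_x = -6*x**2 + 2*x*y - 20*x - 2*y**2 - 4*y - 24.
  f_y = x**2 - 4*x*y - 4*x + 3*y**2 + 6*y + 4.
Scan x_0 ∈ {−4, ..., 4}. For each x_0, f_y(x_0, y) is a polynomial in y; find its integer roots y ∈ {−4, ..., 4}, then test f_x and f at those candidates.
  x = -4: f_y(-4, y) = 3*y**2 + 22*y + 36; no integer root y with |y| ≤ 4.
  x = -3: f_y(-3, y) = 3*y**2 + 18*y + 25; no integer root y with |y| ≤ 4.
  x = -2: f_y(-2, y) = 3*y**2 + 14*y + 16; vanishes at y ∈ {-2}. (-2, -2): f_x = 0, f = 0 — SINGULAR.
  x = -1: f_y(-1, y) = 3*y**2 + 10*y + 9; no integer root y with |y| ≤ 4.
  x = 0: f_y(0, y) = 3*y**2 + 6*y + 4; no integer root y with |y| ≤ 4.
  x = 1: f_y(1, y) = 3*y**2 + 2*y + 1; no integer root y with |y| ≤ 4.
  x = 2: f_y(2, y) = 3*y**2 - 2*y; vanishes at y ∈ {0}. (2, 0): f_x = -88 ≠ 0.
  x = 3: f_y(3, y) = 3*y**2 - 6*y + 1; no integer root y with |y| ≤ 4.
  x = 4: f_y(4, y) = 3*y**2 - 10*y + 4; no integer root y with |y| ≤ 4.
Only singular point on the grid: (-2, -2).
Classify: substitute x = -2 + u, y = -2 + v and expand: f = -2*u**3 + u**2*v - 2*u*v**2 + v**3 + v**2.
No constant or linear terms (consistent with a singular point). Quadratic part: v**2. Cubic part: -2*u**3 + u**2*v - 2*u*v**2 + v**3.
The quadratic part v**2 is a perfect square, so there is a single (double) tangent line v = 0, i.e. y = -2. Restricting the cubic part to that line (v = 0) leaves -2*u**3 ≠ 0, so f is not divisible by v and the branch is v² ≈ 2*u**3 to lowest order — this is a cusp.
Classification: cusp.


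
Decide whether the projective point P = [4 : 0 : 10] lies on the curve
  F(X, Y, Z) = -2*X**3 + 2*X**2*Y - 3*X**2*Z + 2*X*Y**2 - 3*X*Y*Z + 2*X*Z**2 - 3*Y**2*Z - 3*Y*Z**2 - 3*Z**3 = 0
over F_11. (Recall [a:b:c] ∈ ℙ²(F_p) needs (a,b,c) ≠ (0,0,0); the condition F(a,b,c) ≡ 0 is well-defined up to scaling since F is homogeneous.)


F(4,0,10) ≡ 8 (mod 11); P is NOT on the curve.

Evaluate F(4, 0, 10) term-by-term (mod 11).
  -2*X**3 ↦ -2·64·1·1 = -128
  2*X**2*Y ↦ 2·16·0·1 = 0
  -3*X**2*Z ↦ -3·16·1·10 = -480
  2*X*Y**2 ↦ 2·4·0·1 = 0
  -3*X*Y*Z ↦ -3·4·0·10 = 0
  2*X*Z**2 ↦ 2·4·1·100 = 800
  -3*Y**2*Z ↦ -3·1·0·10 = 0
  -3*Y*Z**2 ↦ -3·1·0·100 = 0
  -3*Z**3 ↦ -3·1·1·1000 = -3000
Sum: F(4, 0, 10) = (-128) + (0) + (-480) + (0) + (0) + (800) + (0) + (0) + (-3000) = -2808.
Reducing mod 11: -2808 ≡ 8 (mod 11).
Since F(a, b, c) ≡ 8 ≠ 0 (mod 11), P does NOT lie on the curve.


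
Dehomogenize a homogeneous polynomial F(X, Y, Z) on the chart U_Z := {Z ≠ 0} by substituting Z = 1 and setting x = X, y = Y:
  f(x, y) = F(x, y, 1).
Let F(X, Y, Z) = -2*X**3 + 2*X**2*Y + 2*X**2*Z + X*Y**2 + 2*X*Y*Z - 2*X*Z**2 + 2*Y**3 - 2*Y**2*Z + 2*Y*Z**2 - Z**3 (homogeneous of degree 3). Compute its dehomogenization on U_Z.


f(x, y) = -2*x**3 + 2*x**2*y + 2*x**2 + x*y**2 + 2*x*y - 2*x + 2*y**3 - 2*y**2 + 2*y - 1

On U_Z we set Z = 1. Each monomial c·X^i·Y^j·Z^k in F becomes c·x^i·y^j·1^k = c·x^i·y^j.
Substituting Z = 1: F(X, Y, 1) = -2*x**3 + 2*x**2*y + 2*x**2 + x*y**2 + 2*x*y - 2*x + 2*y**3 - 2*y**2 + 2*y - 1.
Note: deg(f) ≤ deg(F) = 3; strict inequality happens when F is divisible by Z (lost terms).


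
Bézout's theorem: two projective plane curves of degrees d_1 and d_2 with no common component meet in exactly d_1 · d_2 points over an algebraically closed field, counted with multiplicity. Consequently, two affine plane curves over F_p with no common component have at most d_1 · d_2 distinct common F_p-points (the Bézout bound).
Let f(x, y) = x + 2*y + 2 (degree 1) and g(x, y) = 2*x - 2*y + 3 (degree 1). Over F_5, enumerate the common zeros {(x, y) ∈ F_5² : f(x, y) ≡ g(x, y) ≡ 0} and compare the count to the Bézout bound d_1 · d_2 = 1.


Common zeros: {(0, 4)}; count = 1; Bézout bound = 1.

deg(f) = 1, deg(g) = 1, so Bézout bound = 1.
Scan x ∈ F_5. For each x, list the y ∈ F_5 with f(x, y) ≡ 0 and those with g(x, y) ≡ 0 (mod 5); the common zeros in that column are the intersection.
  x = 0: f ≡ 0 at y ∈ {4}; g ≡ 0 at y ∈ {4}; common: {4}.
  x = 1: f ≡ 0 at y ∈ {1}; g ≡ 0 at y ∈ {0}; common: ∅.
  x = 2: f ≡ 0 at y ∈ {3}; g ≡ 0 at y ∈ {1}; common: ∅.
  x = 3: f ≡ 0 at y ∈ {0}; g ≡ 0 at y ∈ {2}; common: ∅.
  x = 4: f ≡ 0 at y ∈ {2}; g ≡ 0 at y ∈ {3}; common: ∅.
Collecting: common zeros = {(0, 4)}, so the count is 1.
Comparison with the Bézout bound: 1 ≤ 1 = deg(f)·deg(g), as expected for curves with no common component (the bound is attained).


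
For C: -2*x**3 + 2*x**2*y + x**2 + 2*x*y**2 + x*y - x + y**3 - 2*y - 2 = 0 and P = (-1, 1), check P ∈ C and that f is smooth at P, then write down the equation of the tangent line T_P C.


Tangent line at P: -10*x - 2*y - 8 = 0.

Step 1: f(-1, 1) = 0, so P lies on C.
Step 2: partial derivatives
  f_x(x, y) = -6*x**2 + 4*x*y + 2*x + 2*y**2 + y - 1, f_y(x, y) = 2*x**2 + 4*x*y + x + 3*y**2 - 2.
  f_x(P) = -10, f_y(P) = -2 (gradient nonzero, so P is smooth).
Step 3: tangent line at P: -10·(x − -1) + -2·(y − 1) = 0.
Expanding: -10*x - 2*y - 8 = 0.


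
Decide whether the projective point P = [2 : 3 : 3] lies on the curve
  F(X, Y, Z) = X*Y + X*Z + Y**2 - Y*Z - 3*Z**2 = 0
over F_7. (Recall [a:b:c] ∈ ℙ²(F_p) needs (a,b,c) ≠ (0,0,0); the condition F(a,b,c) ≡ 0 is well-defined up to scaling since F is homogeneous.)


F(2,3,3) ≡ 6 (mod 7); P is NOT on the curve.

Evaluate F(2, 3, 3) term-by-term (mod 7).
  X*Y ↦ 1·2·3·1 = 6
  X*Z ↦ 1·2·1·3 = 6
  Y**2 ↦ 1·1·9·1 = 9
  -Y*Z ↦ -1·1·3·3 = -9
  -3*Z**2 ↦ -3·1·1·9 = -27
Sum: F(2, 3, 3) = (6) + (6) + (9) + (-9) + (-27) = -15.
Reducing mod 7: -15 ≡ 6 (mod 7).
Since F(a, b, c) ≡ 6 ≠ 0 (mod 7), P does NOT lie on the curve.


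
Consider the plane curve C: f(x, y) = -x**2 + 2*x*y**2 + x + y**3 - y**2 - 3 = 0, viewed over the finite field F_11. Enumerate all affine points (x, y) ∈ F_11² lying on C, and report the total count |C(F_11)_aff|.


Affine F_11-points: {(1, 3), (1, 4), (2, 6), (4, 7), (5, 6), (6, 0), (7, 3), (7, 7), (7, 10), (10, 4)}; count = 10.

For each of the 121 pairs (x, y) ∈ F_11², evaluate f(x, y) mod 11. Record the zeros.
  x = 0: [0↦8, 1↦8, 2↦1, 3↦4, 4↦1, 5↦9, 6↦1, 7↦5, 8↦5, 9↦7, 10↦6]  zeros at y ∈ ∅
  x = 1: [0↦8, 1↦10, 2↦9, 3↦0, 4↦0, 5↦4, 6↦7, 7↦4, 8↦1, 9↦4, 10↦8]  zeros at y ∈ {3, 4}
  x = 2: [0↦6, 1↦10, 2↦4, 3↦5, 4↦8, 5↦8, 6↦0, 7↦1, 8↦6, 9↦10, 10↦8]  zeros at y ∈ {6}
  x = 3: [0↦2, 1↦8, 2↦8, 3↦8, 4↦3, 5↦10, 6↦2, 7↦7, 8↦9, 9↦3, 10↦6]  zeros at y ∈ ∅
  x = 4: [0↦7, 1↦4, 2↦10, 3↦9, 4↦7, 5↦10, 6↦2, 7↦0, 8↦10, 9↦5, 10↦2]  zeros at y ∈ {7}
  x = 5: [0↦10, 1↦9, 2↦10, 3↦8, 4↦9, 5↦8, 6↦0, 7↦2, 8↦9, 9↦5, 10↦7]  zeros at y ∈ {6}
  x = 6: [0↦0, 1↦1, 2↦8, 3↦5, 4↦9, 5↦4, 6↦7, 7↦2, 8↦6, 9↦3, 10↦10]  zeros at y ∈ {0}
  x = 7: [0↦10, 1↦2, 2↦4, 3↦0, 4↦7, 5↦9, 6↦1, 7↦0, 8↦1, 9↦10, 10↦0]  zeros at y ∈ {3, 7, 10}
  x = 8: [0↦7, 1↦1, 2↦9, 3↦4, 4↦3, 5↦1, 6↦4, 7↦7, 8↦5, 9↦4, 10↦10]  zeros at y ∈ ∅
  x = 9: [0↦2, 1↦9, 2↦1, 3↦6, 4↦8, 5↦2, 6↦5, 7↦1, 8↦7, 9↦7, 10↦7]  zeros at y ∈ ∅
  x = 10: [0↦6, 1↦4, 2↦2, 3↦6, 4↦0, 5↦1, 6↦4, 7↦4, 8↦7, 9↦8, 10↦2]  zeros at y ∈ {4}
Collecting zeros: affine points = {(1, 3), (1, 4), (2, 6), (4, 7), (5, 6), (6, 0), (7, 3), (7, 7), (7, 10), (10, 4)}.
Total count |C(F_11)_aff| = 10.


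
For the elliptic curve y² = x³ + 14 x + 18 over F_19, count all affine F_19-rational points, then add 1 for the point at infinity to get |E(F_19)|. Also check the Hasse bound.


Affine points = {(2, 4), (2, 15), (3, 7), (3, 12), (4, 9), (4, 10), (5, 2), (5, 17), (16, 5), (16, 14), (17, 1), (17, 18)}; affine count = 12; |E(F_19)| = 13.

Discriminant check: Δ ∝ 4a³ + 27b² = 4·14³ + 27·18² = 4·2744 + 27·324 ≡ 2 (mod 19). Nonzero ⇒ E is nonsingular.
For each x ∈ F_19, compute rhs = x³ + 14·x + 18 mod 19, then count y ∈ F_19 with y² ≡ rhs.
  x = 0: rhs = 18, matching y values: none (0 points).
  x = 1: rhs = 14, matching y values: none (0 points).
  x = 2: rhs = 16, matching y values: 4, 15 (2 points).
  x = 3: rhs = 11, matching y values: 7, 12 (2 points).
  x = 4: rhs = 5, matching y values: 9, 10 (2 points).
  x = 5: rhs = 4, matching y values: 2, 17 (2 points).
  x = 6: rhs = 14, matching y values: none (0 points).
  x = 7: rhs = 3, matching y values: none (0 points).
  x = 8: rhs = 15, matching y values: none (0 points).
  x = 9: rhs = 18, matching y values: none (0 points).
  x = 10: rhs = 18, matching y values: none (0 points).
  x = 11: rhs = 2, matching y values: none (0 points).
  x = 12: rhs = 14, matching y values: none (0 points).
  x = 13: rhs = 3, matching y values: none (0 points).
  x = 14: rhs = 13, matching y values: none (0 points).
  x = 15: rhs = 12, matching y values: none (0 points).
  x = 16: rhs = 6, matching y values: 5, 14 (2 points).
  x = 17: rhs = 1, matching y values: 1, 18 (2 points).
  x = 18: rhs = 3, matching y values: none (0 points).
Total affine count: 12.
Full point count |E(F_19)| = 12 + 1 = 13.
Hasse bound: |13 − (19+1)| = |-7| = 7 ≤ 2√19 ≈ 8.7178 ✓.


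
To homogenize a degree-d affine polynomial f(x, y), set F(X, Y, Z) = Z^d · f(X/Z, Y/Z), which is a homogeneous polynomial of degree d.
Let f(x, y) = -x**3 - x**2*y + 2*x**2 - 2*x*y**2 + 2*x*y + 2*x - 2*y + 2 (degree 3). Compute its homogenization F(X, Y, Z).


F(X, Y, Z) = -X**3 - X**2*Y + 2*X**2*Z - 2*X*Y**2 + 2*X*Y*Z + 2*X*Z**2 - 2*Y*Z**2 + 2*Z**3

deg(f) = 3.
Substitute x = X/Z, y = Y/Z into f, then multiply by Z^3.
  monomial -1·x^3·y^0 ↦ -1·X^3·Y^0·Z^0.
  monomial -1·x^2·y^1 ↦ -1·X^2·Y^1·Z^0.
  monomial 2·x^2·y^0 ↦ 2·X^2·Y^0·Z^1.
  monomial -2·x^1·y^2 ↦ -2·X^1·Y^2·Z^0.
  monomial 2·x^1·y^1 ↦ 2·X^1·Y^1·Z^1.
  monomial 2·x^1·y^0 ↦ 2·X^1·Y^0·Z^2.
  monomial -2·x^0·y^1 ↦ -2·X^0·Y^1·Z^2.
  monomial 2·x^0·y^0 ↦ 2·X^0·Y^0·Z^3.
Collecting: F(X, Y, Z) = -X**3 - X**2*Y + 2*X**2*Z - 2*X*Y**2 + 2*X*Y*Z + 2*X*Z**2 - 2*Y*Z**2 + 2*Z**3.


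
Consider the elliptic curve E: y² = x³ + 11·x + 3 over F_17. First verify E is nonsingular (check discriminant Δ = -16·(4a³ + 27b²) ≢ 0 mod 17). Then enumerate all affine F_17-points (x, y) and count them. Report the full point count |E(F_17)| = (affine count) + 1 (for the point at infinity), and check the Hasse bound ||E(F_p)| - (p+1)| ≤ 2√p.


Affine points = {(1, 7), (1, 10), (2, 4), (2, 13), (4, 3), (4, 14), (5, 8), (5, 9), (6, 8), (6, 9), (7, 7), (7, 10), (8, 5), (8, 12), (9, 7), (9, 10), (10, 5), (10, 12), (16, 5), (16, 12)}; affine count = 20; |E(F_17)| = 21.

Discriminant check: Δ ∝ 4a³ + 27b² = 4·11³ + 27·3² = 4·1331 + 27·9 ≡ 8 (mod 17). Nonzero ⇒ E is nonsingular.
For each x ∈ F_17, compute rhs = x³ + 11·x + 3 mod 17, then count y ∈ F_17 with y² ≡ rhs.
  x = 0: rhs = 3, matching y values: none (0 points).
  x = 1: rhs = 15, matching y values: 7, 10 (2 points).
  x = 2: rhs = 16, matching y values: 4, 13 (2 points).
  x = 3: rhs = 12, matching y values: none (0 points).
  x = 4: rhs = 9, matching y values: 3, 14 (2 points).
  x = 5: rhs = 13, matching y values: 8, 9 (2 points).
  x = 6: rhs = 13, matching y values: 8, 9 (2 points).
  x = 7: rhs = 15, matching y values: 7, 10 (2 points).
  x = 8: rhs = 8, matching y values: 5, 12 (2 points).
  x = 9: rhs = 15, matching y values: 7, 10 (2 points).
  x = 10: rhs = 8, matching y values: 5, 12 (2 points).
  x = 11: rhs = 10, matching y values: none (0 points).
  x = 12: rhs = 10, matching y values: none (0 points).
  x = 13: rhs = 14, matching y values: none (0 points).
  x = 14: rhs = 11, matching y values: none (0 points).
  x = 15: rhs = 7, matching y values: none (0 points).
  x = 16: rhs = 8, matching y values: 5, 12 (2 points).
Total affine count: 20.
Full point count |E(F_17)| = 20 + 1 = 21.
Hasse bound: |21 − (17+1)| = |3| = 3 ≤ 2√17 ≈ 8.2462 ✓.


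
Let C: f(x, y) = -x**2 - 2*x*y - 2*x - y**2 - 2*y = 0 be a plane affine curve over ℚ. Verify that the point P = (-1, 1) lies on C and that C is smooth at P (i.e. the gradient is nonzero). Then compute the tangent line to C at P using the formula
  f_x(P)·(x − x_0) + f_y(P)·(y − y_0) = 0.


Tangent line at P: -2*x - 2*y = 0.

Step 1: f(-1, 1) = 0, so P lies on C.
Step 2: partial derivatives
  f_x(x, y) = -2*x - 2*y - 2, f_y(x, y) = -2*x - 2*y - 2.
  f_x(P) = -2, f_y(P) = -2 (gradient nonzero, so P is smooth).
Step 3: tangent line at P: -2·(x − -1) + -2·(y − 1) = 0.
Expanding: -2*x - 2*y = 0.


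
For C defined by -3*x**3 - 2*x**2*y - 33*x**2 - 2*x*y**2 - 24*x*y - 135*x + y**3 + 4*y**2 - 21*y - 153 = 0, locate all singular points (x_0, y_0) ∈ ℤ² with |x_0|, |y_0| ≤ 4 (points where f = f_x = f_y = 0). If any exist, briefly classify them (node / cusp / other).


Singular points: {(-3, -3)}; classification: cusp.

Compute partial derivatives:
  f_x = -9*x**2 - 4*x*y - 66*x - 2*y**2 - 24*y - 135.
  f_y = -2*x**2 - 4*x*y - 24*x + 3*y**2 + 8*y - 21.
Scan x_0 ∈ {−4, ..., 4}. For each x_0, f_y(x_0, y) is a polynomial in y; find its integer roots y ∈ {−4, ..., 4}, then test f_x and f at those candidates.
  x = -4: f_y(-4, y) = 3*y**2 + 24*y + 43; no integer root y with |y| ≤ 4.
  x = -3: f_y(-3, y) = 3*y**2 + 20*y + 33; vanishes at y ∈ {-3}. (-3, -3): f_x = 0, f = 0 — SINGULAR.
  x = -2: f_y(-2, y) = 3*y**2 + 16*y + 19; no integer root y with |y| ≤ 4.
  x = -1: f_y(-1, y) = 3*y**2 + 12*y + 1; no integer root y with |y| ≤ 4.
  x = 0: f_y(0, y) = 3*y**2 + 8*y - 21; no integer root y with |y| ≤ 4.
  x = 1: f_y(1, y) = 3*y**2 + 4*y - 47; no integer root y with |y| ≤ 4.
  x = 2: f_y(2, y) = 3*y**2 - 77; no integer root y with |y| ≤ 4.
  x = 3: f_y(3, y) = 3*y**2 - 4*y - 111; no integer root y with |y| ≤ 4.
  x = 4: f_y(4, y) = 3*y**2 - 8*y - 149; no integer root y with |y| ≤ 4.
Only singular point on the grid: (-3, -3).
Classify: substitute x = -3 + u, y = -3 + v and expand: f = -3*u**3 - 2*u**2*v - 2*u*v**2 + v**3 + v**2.
No constant or linear terms (consistent with a singular point). Quadratic part: v**2. Cubic part: -3*u**3 - 2*u**2*v - 2*u*v**2 + v**3.
The quadratic part v**2 is a perfect square, so there is a single (double) tangent line v = 0, i.e. y = -3. Restricting the cubic part to that line (v = 0) leaves -3*u**3 ≠ 0, so f is not divisible by v and the branch is v² ≈ 3*u**3 to lowest order — this is a cusp.
Classification: cusp.


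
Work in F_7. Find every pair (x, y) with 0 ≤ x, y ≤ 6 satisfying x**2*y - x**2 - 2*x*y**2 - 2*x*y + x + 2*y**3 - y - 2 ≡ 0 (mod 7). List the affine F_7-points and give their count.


Affine F_7-points: {(0, 3), (1, 3), (2, 1), (2, 4), (4, 0), (4, 4)}; count = 6.

For each of the 49 pairs (x, y) ∈ F_7², evaluate f(x, y) mod 7. Record the zeros.
  x = 0: [0↦5, 1↦6, 2↦5, 3↦0, 4↦3, 5↦5, 6↦4]  zeros at y ∈ {3}
  x = 1: [0↦5, 1↦3, 2↦2, 3↦0, 4↦2, 5↦6, 6↦3]  zeros at y ∈ {3}
  x = 2: [0↦3, 1↦0, 2↦1, 3↦4, 4↦0, 5↦1, 6↦5]  zeros at y ∈ {1, 4}
  x = 3: [0↦6, 1↦4, 2↦2, 3↦5, 4↦4, 5↦4, 6↦3]  zeros at y ∈ ∅
  x = 4: [0↦0, 1↦1, 2↦5, 3↦3, 4↦0, 5↦1, 6↦4]  zeros at y ∈ {0, 4}
  x = 5: [0↦6, 1↦5, 2↦3, 3↦5, 4↦2, 5↦6, 6↦1]  zeros at y ∈ ∅
  x = 6: [0↦3, 1↦2, 2↦3, 3↦4, 4↦3, 5↦5, 6↦1]  zeros at y ∈ ∅
Collecting zeros: affine points = {(0, 3), (1, 3), (2, 1), (2, 4), (4, 0), (4, 4)}.
Total count |C(F_7)_aff| = 6.


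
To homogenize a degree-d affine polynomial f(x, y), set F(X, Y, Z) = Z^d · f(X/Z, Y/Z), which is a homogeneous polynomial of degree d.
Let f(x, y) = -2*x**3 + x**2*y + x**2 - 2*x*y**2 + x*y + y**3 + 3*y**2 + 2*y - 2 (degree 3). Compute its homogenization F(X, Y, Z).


F(X, Y, Z) = -2*X**3 + X**2*Y + X**2*Z - 2*X*Y**2 + X*Y*Z + Y**3 + 3*Y**2*Z + 2*Y*Z**2 - 2*Z**3

deg(f) = 3.
Substitute x = X/Z, y = Y/Z into f, then multiply by Z^3.
  monomial -2·x^3·y^0 ↦ -2·X^3·Y^0·Z^0.
  monomial 1·x^2·y^1 ↦ 1·X^2·Y^1·Z^0.
  monomial 1·x^2·y^0 ↦ 1·X^2·Y^0·Z^1.
  monomial -2·x^1·y^2 ↦ -2·X^1·Y^2·Z^0.
  monomial 1·x^1·y^1 ↦ 1·X^1·Y^1·Z^1.
  monomial 1·x^0·y^3 ↦ 1·X^0·Y^3·Z^0.
  monomial 3·x^0·y^2 ↦ 3·X^0·Y^2·Z^1.
  monomial 2·x^0·y^1 ↦ 2·X^0·Y^1·Z^2.
  monomial -2·x^0·y^0 ↦ -2·X^0·Y^0·Z^3.
Collecting: F(X, Y, Z) = -2*X**3 + X**2*Y + X**2*Z - 2*X*Y**2 + X*Y*Z + Y**3 + 3*Y**2*Z + 2*Y*Z**2 - 2*Z**3.


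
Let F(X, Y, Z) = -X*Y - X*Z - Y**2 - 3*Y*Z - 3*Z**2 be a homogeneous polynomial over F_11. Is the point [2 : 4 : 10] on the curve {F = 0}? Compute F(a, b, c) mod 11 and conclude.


F(2,4,10) ≡ 9 (mod 11); P is NOT on the curve.

Evaluate F(2, 4, 10) term-by-term (mod 11).
  -X*Y ↦ -1·2·4·1 = -8
  -X*Z ↦ -1·2·1·10 = -20
  -Y**2 ↦ -1·1·16·1 = -16
  -3*Y*Z ↦ -3·1·4·10 = -120
  -3*Z**2 ↦ -3·1·1·100 = -300
Sum: F(2, 4, 10) = (-8) + (-20) + (-16) + (-120) + (-300) = -464.
Reducing mod 11: -464 ≡ 9 (mod 11).
Since F(a, b, c) ≡ 9 ≠ 0 (mod 11), P does NOT lie on the curve.


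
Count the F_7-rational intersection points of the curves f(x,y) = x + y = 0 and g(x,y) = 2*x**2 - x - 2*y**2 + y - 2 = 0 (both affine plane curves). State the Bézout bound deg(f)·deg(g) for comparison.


Common zeros: {(6, 1)}; count = 1; Bézout bound = 2.

deg(f) = 1, deg(g) = 2, so Bézout bound = 2.
Scan x ∈ F_7. For each x, list the y ∈ F_7 with f(x, y) ≡ 0 and those with g(x, y) ≡ 0 (mod 7); the common zeros in that column are the intersection.
  x = 0: f ≡ 0 at y ∈ {0}; g ≡ 0 at y ∈ ∅; common: ∅.
  x = 1: f ≡ 0 at y ∈ {6}; g ≡ 0 at y ∈ {2}; common: ∅.
  x = 2: f ≡ 0 at y ∈ {5}; g ≡ 0 at y ∈ ∅; common: ∅.
  x = 3: f ≡ 0 at y ∈ {4}; g ≡ 0 at y ∈ {2}; common: ∅.
  x = 4: f ≡ 0 at y ∈ {3}; g ≡ 0 at y ∈ ∅; common: ∅.
  x = 5: f ≡ 0 at y ∈ {2}; g ≡ 0 at y ∈ {1, 3}; common: ∅.
  x = 6: f ≡ 0 at y ∈ {1}; g ≡ 0 at y ∈ {1, 3}; common: {1}.
Collecting: common zeros = {(6, 1)}, so the count is 1.
Comparison with the Bézout bound: 1 ≤ 2 = deg(f)·deg(g), as expected for curves with no common component (the affine F_7-count falls short of the bound because intersections may lie at infinity, over extension fields, or carry multiplicity).


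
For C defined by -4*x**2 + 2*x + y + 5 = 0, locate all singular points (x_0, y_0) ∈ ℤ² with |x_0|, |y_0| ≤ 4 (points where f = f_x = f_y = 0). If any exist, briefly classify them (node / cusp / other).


No singular points in the scanned grid; C is smooth there.

Compute partial derivatives:
  f_x = 2 - 8*x.
  f_y = 1.
f_y = 1 is a nonzero constant, so f_y never vanishes: no point (x, y) can satisfy f = f_x = f_y = 0. In particular no (x, y) ∈ {−4, ..., 4}² is singular; the curve is smooth.


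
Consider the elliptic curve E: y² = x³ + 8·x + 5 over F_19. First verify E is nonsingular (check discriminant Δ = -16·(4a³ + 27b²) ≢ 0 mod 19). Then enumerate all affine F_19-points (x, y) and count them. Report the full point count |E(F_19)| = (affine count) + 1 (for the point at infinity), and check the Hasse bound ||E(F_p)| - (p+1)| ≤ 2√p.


Affine points = {(0, 9), (0, 10), (4, 5), (4, 14), (7, 9), (7, 10), (8, 7), (8, 12), (12, 9), (12, 10), (13, 8), (13, 11), (14, 7), (14, 12), (15, 2), (15, 17), (16, 7), (16, 12), (17, 0)}; affine count = 19; |E(F_19)| = 20.

Discriminant check: Δ ∝ 4a³ + 27b² = 4·8³ + 27·5² = 4·512 + 27·25 ≡ 6 (mod 19). Nonzero ⇒ E is nonsingular.
For each x ∈ F_19, compute rhs = x³ + 8·x + 5 mod 19, then count y ∈ F_19 with y² ≡ rhs.
  x = 0: rhs = 5, matching y values: 9, 10 (2 points).
  x = 1: rhs = 14, matching y values: none (0 points).
  x = 2: rhs = 10, matching y values: none (0 points).
  x = 3: rhs = 18, matching y values: none (0 points).
  x = 4: rhs = 6, matching y values: 5, 14 (2 points).
  x = 5: rhs = 18, matching y values: none (0 points).
  x = 6: rhs = 3, matching y values: none (0 points).
  x = 7: rhs = 5, matching y values: 9, 10 (2 points).
  x = 8: rhs = 11, matching y values: 7, 12 (2 points).
  x = 9: rhs = 8, matching y values: none (0 points).
  x = 10: rhs = 2, matching y values: none (0 points).
  x = 11: rhs = 18, matching y values: none (0 points).
  x = 12: rhs = 5, matching y values: 9, 10 (2 points).
  x = 13: rhs = 7, matching y values: 8, 11 (2 points).
  x = 14: rhs = 11, matching y values: 7, 12 (2 points).
  x = 15: rhs = 4, matching y values: 2, 17 (2 points).
  x = 16: rhs = 11, matching y values: 7, 12 (2 points).
  x = 17: rhs = 0, matching y values: 0 (1 points).
  x = 18: rhs = 15, matching y values: none (0 points).
Total affine count: 19.
Full point count |E(F_19)| = 19 + 1 = 20.
Hasse bound: |20 − (19+1)| = |0| = 0 ≤ 2√19 ≈ 8.7178 ✓.


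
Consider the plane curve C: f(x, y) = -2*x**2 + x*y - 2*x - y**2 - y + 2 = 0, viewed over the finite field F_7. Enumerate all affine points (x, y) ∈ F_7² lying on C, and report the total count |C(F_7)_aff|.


Affine F_7-points: {(0, 1), (0, 5), (3, 1), (4, 4), (4, 6), (5, 5), (5, 6)}; count = 7.

For each of the 49 pairs (x, y) ∈ F_7², evaluate f(x, y) mod 7. Record the zeros.
  x = 0: [0↦2, 1↦0, 2↦3, 3↦4, 4↦3, 5↦0, 6↦2]  zeros at y ∈ {1, 5}
  x = 1: [0↦5, 1↦4, 2↦1, 3↦3, 4↦3, 5↦1, 6↦4]  zeros at y ∈ ∅
  x = 2: [0↦4, 1↦4, 2↦2, 3↦5, 4↦6, 5↦5, 6↦2]  zeros at y ∈ ∅
  x = 3: [0↦6, 1↦0, 2↦6, 3↦3, 4↦5, 5↦5, 6↦3]  zeros at y ∈ {1}
  x = 4: [0↦4, 1↦6, 2↦6, 3↦4, 4↦0, 5↦1, 6↦0]  zeros at y ∈ {4, 6}
  x = 5: [0↦5, 1↦1, 2↦2, 3↦1, 4↦5, 5↦0, 6↦0]  zeros at y ∈ {5, 6}
  x = 6: [0↦2, 1↦6, 2↦1, 3↦1, 4↦6, 5↦2, 6↦3]  zeros at y ∈ ∅
Collecting zeros: affine points = {(0, 1), (0, 5), (3, 1), (4, 4), (4, 6), (5, 5), (5, 6)}.
Total count |C(F_7)_aff| = 7.
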